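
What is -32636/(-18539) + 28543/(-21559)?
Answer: 174440847/399682301 ≈ 0.43645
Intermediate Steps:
-32636/(-18539) + 28543/(-21559) = -32636*(-1/18539) + 28543*(-1/21559) = 32636/18539 - 28543/21559 = 174440847/399682301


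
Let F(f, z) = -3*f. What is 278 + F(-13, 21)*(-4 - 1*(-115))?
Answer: 4607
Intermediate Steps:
278 + F(-13, 21)*(-4 - 1*(-115)) = 278 + (-3*(-13))*(-4 - 1*(-115)) = 278 + 39*(-4 + 115) = 278 + 39*111 = 278 + 4329 = 4607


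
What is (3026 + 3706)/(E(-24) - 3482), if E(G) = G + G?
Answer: -3366/1765 ≈ -1.9071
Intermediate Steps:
E(G) = 2*G
(3026 + 3706)/(E(-24) - 3482) = (3026 + 3706)/(2*(-24) - 3482) = 6732/(-48 - 3482) = 6732/(-3530) = 6732*(-1/3530) = -3366/1765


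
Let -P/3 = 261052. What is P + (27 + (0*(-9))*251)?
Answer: -783129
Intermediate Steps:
P = -783156 (P = -3*261052 = -783156)
P + (27 + (0*(-9))*251) = -783156 + (27 + (0*(-9))*251) = -783156 + (27 + 0*251) = -783156 + (27 + 0) = -783156 + 27 = -783129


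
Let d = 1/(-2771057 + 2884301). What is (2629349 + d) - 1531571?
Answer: 124316771833/113244 ≈ 1.0978e+6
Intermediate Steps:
d = 1/113244 ≈ 8.8305e-6
(2629349 + d) - 1531571 = (2629349 + 1/113244) - 1531571 = 297757998157/113244 - 1531571 = 124316771833/113244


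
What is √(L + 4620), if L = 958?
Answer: √5578 ≈ 74.686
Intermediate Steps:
√(L + 4620) = √(958 + 4620) = √5578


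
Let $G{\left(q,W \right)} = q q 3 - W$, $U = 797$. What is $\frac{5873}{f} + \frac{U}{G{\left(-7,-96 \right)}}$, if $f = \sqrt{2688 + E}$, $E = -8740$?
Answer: $\frac{797}{243} - \frac{5873 i \sqrt{1513}}{3026} \approx 3.2798 - 75.494 i$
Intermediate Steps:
$f = 2 i \sqrt{1513}$ ($f = \sqrt{2688 - 8740} = \sqrt{-6052} = 2 i \sqrt{1513} \approx 77.795 i$)
$G{\left(q,W \right)} = - W + 3 q^{2}$ ($G{\left(q,W \right)} = q^{2} \cdot 3 - W = 3 q^{2} - W = - W + 3 q^{2}$)
$\frac{5873}{f} + \frac{U}{G{\left(-7,-96 \right)}} = \frac{5873}{2 i \sqrt{1513}} + \frac{797}{\left(-1\right) \left(-96\right) + 3 \left(-7\right)^{2}} = 5873 \left(- \frac{i \sqrt{1513}}{3026}\right) + \frac{797}{96 + 3 \cdot 49} = - \frac{5873 i \sqrt{1513}}{3026} + \frac{797}{96 + 147} = - \frac{5873 i \sqrt{1513}}{3026} + \frac{797}{243} = \frac{797}{243} - \frac{5873 i \sqrt{1513}}{3026}$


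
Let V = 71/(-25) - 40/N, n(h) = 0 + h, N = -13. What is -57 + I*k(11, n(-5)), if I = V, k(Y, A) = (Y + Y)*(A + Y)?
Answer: -8361/325 ≈ -25.726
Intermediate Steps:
n(h) = h
k(Y, A) = 2*Y*(A + Y) (k(Y, A) = (2*Y)*(A + Y) = 2*Y*(A + Y))
V = 77/325 (V = 71/(-25) - 40/(-13) = 71*(-1/25) - 40*(-1/13) = -71/25 + 40/13 = 77/325 ≈ 0.23692)
I = 77/325 ≈ 0.23692
-57 + I*k(11, n(-5)) = -57 + 77*(2*11*(-5 + 11))/325 = -57 + 77*(2*11*6)/325 = -57 + (77/325)*132 = -57 + 10164/325 = -8361/325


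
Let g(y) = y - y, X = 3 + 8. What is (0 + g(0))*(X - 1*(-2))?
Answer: 0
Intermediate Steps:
X = 11
g(y) = 0
(0 + g(0))*(X - 1*(-2)) = (0 + 0)*(11 - 1*(-2)) = 0*(11 + 2) = 0*13 = 0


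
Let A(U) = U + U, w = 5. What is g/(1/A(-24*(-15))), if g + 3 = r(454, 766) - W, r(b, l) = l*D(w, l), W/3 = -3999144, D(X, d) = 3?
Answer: 8639803440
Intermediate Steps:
A(U) = 2*U
W = -11997432 (W = 3*(-3999144) = -11997432)
r(b, l) = 3*l (r(b, l) = l*3 = 3*l)
g = 11999727 (g = -3 + (3*766 - 1*(-11997432)) = -3 + (2298 + 11997432) = -3 + 11999730 = 11999727)
g/(1/A(-24*(-15))) = 11999727/(1/(2*(-24*(-15)))) = 11999727/(1/(2*360)) = 11999727/(1/720) = 11999727*720 = 8639803440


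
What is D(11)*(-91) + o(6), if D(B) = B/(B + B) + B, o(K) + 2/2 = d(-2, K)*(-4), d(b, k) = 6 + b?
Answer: -2127/2 ≈ -1063.5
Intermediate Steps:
o(K) = -17 (o(K) = -1 + (6 - 2)*(-4) = -1 + 4*(-4) = -1 - 16 = -17)
D(B) = ½ + B (D(B) = B/((2*B)) + B = (1/(2*B))*B + B = ½ + B)
D(11)*(-91) + o(6) = (½ + 11)*(-91) - 17 = (23/2)*(-91) - 17 = -2093/2 - 17 = -2127/2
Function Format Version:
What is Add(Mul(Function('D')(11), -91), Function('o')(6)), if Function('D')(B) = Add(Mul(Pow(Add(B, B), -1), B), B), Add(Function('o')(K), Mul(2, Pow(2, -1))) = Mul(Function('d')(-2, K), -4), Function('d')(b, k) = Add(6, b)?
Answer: Rational(-2127, 2) ≈ -1063.5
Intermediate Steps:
Function('o')(K) = -17 (Function('o')(K) = Add(-1, Mul(Add(6, -2), -4)) = Add(-1, Mul(4, -4)) = Add(-1, -16) = -17)
Function('D')(B) = Add(Rational(1, 2), B) (Function('D')(B) = Add(Mul(Pow(Mul(2, B), -1), B), B) = Add(Mul(Mul(Rational(1, 2), Pow(B, -1)), B), B) = Add(Rational(1, 2), B))
Add(Mul(Function('D')(11), -91), Function('o')(6)) = Add(Mul(Add(Rational(1, 2), 11), -91), -17) = Add(Mul(Rational(23, 2), -91), -17) = Add(Rational(-2093, 2), -17) = Rational(-2127, 2)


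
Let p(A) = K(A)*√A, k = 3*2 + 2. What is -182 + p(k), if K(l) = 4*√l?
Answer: -150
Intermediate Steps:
k = 8 (k = 6 + 2 = 8)
p(A) = 4*A (p(A) = (4*√A)*√A = 4*A)
-182 + p(k) = -182 + 4*8 = -182 + 32 = -150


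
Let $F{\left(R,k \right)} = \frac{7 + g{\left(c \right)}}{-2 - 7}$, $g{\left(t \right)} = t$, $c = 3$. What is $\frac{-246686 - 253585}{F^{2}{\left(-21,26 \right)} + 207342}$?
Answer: $- \frac{40521951}{16794802} \approx -2.4128$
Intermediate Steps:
$F{\left(R,k \right)} = - \frac{10}{9}$ ($F{\left(R,k \right)} = \frac{7 + 3}{-2 - 7} = \frac{10}{-9} = 10 \left(- \frac{1}{9}\right) = - \frac{10}{9}$)
$\frac{-246686 - 253585}{F^{2}{\left(-21,26 \right)} + 207342} = \frac{-246686 - 253585}{\left(- \frac{10}{9}\right)^{2} + 207342} = - \frac{500271}{\frac{100}{81} + 207342} = - \frac{500271}{\frac{16794802}{81}} = \left(-500271\right) \frac{81}{16794802} = - \frac{40521951}{16794802}$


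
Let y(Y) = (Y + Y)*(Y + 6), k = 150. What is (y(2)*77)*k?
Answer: 369600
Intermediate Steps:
y(Y) = 2*Y*(6 + Y) (y(Y) = (2*Y)*(6 + Y) = 2*Y*(6 + Y))
(y(2)*77)*k = ((2*2*(6 + 2))*77)*150 = ((2*2*8)*77)*150 = (32*77)*150 = 2464*150 = 369600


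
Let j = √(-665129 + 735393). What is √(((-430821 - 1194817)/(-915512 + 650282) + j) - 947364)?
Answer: √(-37779897686615 + 79758450*√17566)/6315 ≈ 973.19*I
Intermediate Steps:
j = 2*√17566 (j = √70264 = 2*√17566 ≈ 265.07)
√(((-430821 - 1194817)/(-915512 + 650282) + j) - 947364) = √(((-430821 - 1194817)/(-915512 + 650282) + 2*√17566) - 947364) = √((-1625638/(-265230) + 2*√17566) - 947364) = √((-1625638*(-1/265230) + 2*√17566) - 947364) = √((116117/18945 + 2*√17566) - 947364) = √(-17947694863/18945 + 2*√17566)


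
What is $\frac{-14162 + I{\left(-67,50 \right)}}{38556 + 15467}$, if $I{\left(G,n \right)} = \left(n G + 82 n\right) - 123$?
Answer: $- \frac{13535}{54023} \approx -0.25054$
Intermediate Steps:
$I{\left(G,n \right)} = -123 + 82 n + G n$ ($I{\left(G,n \right)} = \left(G n + 82 n\right) - 123 = \left(82 n + G n\right) - 123 = -123 + 82 n + G n$)
$\frac{-14162 + I{\left(-67,50 \right)}}{38556 + 15467} = \frac{-14162 - -627}{38556 + 15467} = \frac{-14162 - -627}{54023} = \left(-14162 + 627\right) \frac{1}{54023} = \left(-13535\right) \frac{1}{54023} = - \frac{13535}{54023}$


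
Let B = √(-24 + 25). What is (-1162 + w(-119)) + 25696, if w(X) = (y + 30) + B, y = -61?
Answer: 24504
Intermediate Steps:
B = 1 (B = √1 = 1)
w(X) = -30 (w(X) = (-61 + 30) + 1 = -31 + 1 = -30)
(-1162 + w(-119)) + 25696 = (-1162 - 30) + 25696 = -1192 + 25696 = 24504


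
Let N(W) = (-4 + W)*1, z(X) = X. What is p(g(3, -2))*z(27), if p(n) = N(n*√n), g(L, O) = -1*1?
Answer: -108 - 27*I ≈ -108.0 - 27.0*I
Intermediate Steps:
g(L, O) = -1
N(W) = -4 + W
p(n) = -4 + n^(3/2) (p(n) = -4 + n*√n = -4 + n^(3/2))
p(g(3, -2))*z(27) = (-4 + (-1)^(3/2))*27 = (-4 - I)*27 = -108 - 27*I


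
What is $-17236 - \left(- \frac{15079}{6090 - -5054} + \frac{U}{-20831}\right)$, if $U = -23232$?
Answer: $- \frac{4001121271463}{232140664} \approx -17236.0$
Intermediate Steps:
$-17236 - \left(- \frac{15079}{6090 - -5054} + \frac{U}{-20831}\right) = -17236 - \left(- \frac{15079}{6090 - -5054} - \frac{23232}{-20831}\right) = -17236 - \left(- \frac{15079}{6090 + 5054} - - \frac{23232}{20831}\right) = -17236 - \left(- \frac{15079}{11144} + \frac{23232}{20831}\right) = -17236 - - \frac{55213241}{232140664} = -17236 + \frac{55213241}{232140664} = - \frac{4001121271463}{232140664}$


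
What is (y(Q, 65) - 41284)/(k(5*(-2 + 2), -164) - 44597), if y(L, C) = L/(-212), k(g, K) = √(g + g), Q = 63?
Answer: 8752271/9454564 ≈ 0.92572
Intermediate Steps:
k(g, K) = √2*√g (k(g, K) = √(2*g) = √2*√g)
y(L, C) = -L/212 (y(L, C) = L*(-1/212) = -L/212)
(y(Q, 65) - 41284)/(k(5*(-2 + 2), -164) - 44597) = (-1/212*63 - 41284)/(√2*√(5*(-2 + 2)) - 44597) = (-63/212 - 41284)/(√2*√(5*0) - 44597) = -8752271/(212*(√2*√0 - 44597)) = -8752271/(212*(√2*0 - 44597)) = -8752271/(212*(0 - 44597)) = -8752271/212/(-44597) = -8752271/212*(-1/44597) = 8752271/9454564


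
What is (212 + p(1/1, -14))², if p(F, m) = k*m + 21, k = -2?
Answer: 68121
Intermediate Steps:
p(F, m) = 21 - 2*m (p(F, m) = -2*m + 21 = 21 - 2*m)
(212 + p(1/1, -14))² = (212 + (21 - 2*(-14)))² = (212 + (21 + 28))² = (212 + 49)² = 261² = 68121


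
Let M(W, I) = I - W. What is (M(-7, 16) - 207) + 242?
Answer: 58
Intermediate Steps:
(M(-7, 16) - 207) + 242 = ((16 - 1*(-7)) - 207) + 242 = ((16 + 7) - 207) + 242 = (23 - 207) + 242 = -184 + 242 = 58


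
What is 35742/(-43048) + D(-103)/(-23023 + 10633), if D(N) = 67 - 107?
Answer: -22056073/26668236 ≈ -0.82705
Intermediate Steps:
D(N) = -40
35742/(-43048) + D(-103)/(-23023 + 10633) = 35742/(-43048) - 40/(-23023 + 10633) = 35742*(-1/43048) - 40/(-12390) = -17871/21524 - 40*(-1/12390) = -17871/21524 + 4/1239 = -22056073/26668236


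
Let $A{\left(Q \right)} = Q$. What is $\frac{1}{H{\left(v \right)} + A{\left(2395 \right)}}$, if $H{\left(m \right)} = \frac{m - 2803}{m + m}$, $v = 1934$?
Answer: $\frac{3868}{9262991} \approx 0.00041758$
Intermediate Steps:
$H{\left(m \right)} = \frac{-2803 + m}{2 m}$
$\frac{1}{H{\left(v \right)} + A{\left(2395 \right)}} = \frac{1}{\frac{-2803 + 1934}{2 \cdot 1934} + 2395} = \frac{1}{\frac{1}{2} \cdot \frac{1}{1934} \left(-869\right) + 2395} = \frac{1}{- \frac{869}{3868} + 2395} = \frac{1}{\frac{9262991}{3868}} = \frac{3868}{9262991}$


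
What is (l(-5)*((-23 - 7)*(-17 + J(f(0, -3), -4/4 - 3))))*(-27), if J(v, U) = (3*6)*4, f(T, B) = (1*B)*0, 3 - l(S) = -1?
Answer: 178200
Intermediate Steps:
l(S) = 4 (l(S) = 3 - 1*(-1) = 3 + 1 = 4)
f(T, B) = 0 (f(T, B) = B*0 = 0)
J(v, U) = 72 (J(v, U) = 18*4 = 72)
(l(-5)*((-23 - 7)*(-17 + J(f(0, -3), -4/4 - 3))))*(-27) = (4*((-23 - 7)*(-17 + 72)))*(-27) = (4*(-30*55))*(-27) = (4*(-1650))*(-27) = -6600*(-27) = 178200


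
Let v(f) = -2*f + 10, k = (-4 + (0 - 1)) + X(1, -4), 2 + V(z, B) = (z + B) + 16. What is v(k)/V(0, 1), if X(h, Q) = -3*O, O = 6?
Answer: 56/15 ≈ 3.7333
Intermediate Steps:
X(h, Q) = -18 (X(h, Q) = -3*6 = -18)
V(z, B) = 14 + B + z (V(z, B) = -2 + ((z + B) + 16) = -2 + ((B + z) + 16) = -2 + (16 + B + z) = 14 + B + z)
k = -23 (k = (-4 + (0 - 1)) - 18 = (-4 - 1) - 18 = -5 - 18 = -23)
v(f) = 10 - 2*f
v(k)/V(0, 1) = (10 - 2*(-23))/(14 + 1 + 0) = (10 + 46)/15 = 56*(1/15) = 56/15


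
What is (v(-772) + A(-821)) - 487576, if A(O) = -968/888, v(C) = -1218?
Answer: -54256255/111 ≈ -4.8880e+5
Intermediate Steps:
A(O) = -121/111 (A(O) = -968*1/888 = -121/111)
(v(-772) + A(-821)) - 487576 = (-1218 - 121/111) - 487576 = -135319/111 - 487576 = -54256255/111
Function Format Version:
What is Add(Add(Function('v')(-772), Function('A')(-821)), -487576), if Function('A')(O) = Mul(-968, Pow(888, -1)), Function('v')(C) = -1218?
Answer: Rational(-54256255, 111) ≈ -4.8880e+5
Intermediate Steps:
Function('A')(O) = Rational(-121, 111) (Function('A')(O) = Mul(-968, Rational(1, 888)) = Rational(-121, 111))
Add(Add(Function('v')(-772), Function('A')(-821)), -487576) = Add(Add(-1218, Rational(-121, 111)), -487576) = Add(Rational(-135319, 111), -487576) = Rational(-54256255, 111)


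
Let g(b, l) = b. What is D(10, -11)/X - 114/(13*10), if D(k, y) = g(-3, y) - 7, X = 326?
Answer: -9616/10595 ≈ -0.90760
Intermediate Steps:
D(k, y) = -10 (D(k, y) = -3 - 7 = -10)
D(10, -11)/X - 114/(13*10) = -10/326 - 114/(13*10) = -10*1/326 - 114/130 = -5/163 - 114*1/130 = -5/163 - 57/65 = -9616/10595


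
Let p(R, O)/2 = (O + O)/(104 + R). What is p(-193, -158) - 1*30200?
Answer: -2687168/89 ≈ -30193.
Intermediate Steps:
p(R, O) = 4*O/(104 + R) (p(R, O) = 2*((O + O)/(104 + R)) = 2*((2*O)/(104 + R)) = 2*(2*O/(104 + R)) = 4*O/(104 + R))
p(-193, -158) - 1*30200 = 4*(-158)/(104 - 193) - 1*30200 = 4*(-158)/(-89) - 30200 = 4*(-158)*(-1/89) - 30200 = 632/89 - 30200 = -2687168/89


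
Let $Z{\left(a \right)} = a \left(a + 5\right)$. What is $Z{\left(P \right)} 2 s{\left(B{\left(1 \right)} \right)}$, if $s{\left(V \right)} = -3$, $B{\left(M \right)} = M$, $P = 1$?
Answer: $-36$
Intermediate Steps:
$Z{\left(a \right)} = a \left(5 + a\right)$
$Z{\left(P \right)} 2 s{\left(B{\left(1 \right)} \right)} = 1 \left(5 + 1\right) 2 \left(-3\right) = 1 \cdot 6 \cdot 2 \left(-3\right) = 6 \cdot 2 \left(-3\right) = 12 \left(-3\right) = -36$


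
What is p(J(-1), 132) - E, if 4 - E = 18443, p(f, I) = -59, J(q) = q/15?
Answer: 18380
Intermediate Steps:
J(q) = q/15 (J(q) = q*(1/15) = q/15)
E = -18439 (E = 4 - 1*18443 = 4 - 18443 = -18439)
p(J(-1), 132) - E = -59 - 1*(-18439) = -59 + 18439 = 18380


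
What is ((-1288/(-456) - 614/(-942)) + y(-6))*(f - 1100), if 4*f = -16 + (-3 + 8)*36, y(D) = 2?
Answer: -17299824/2983 ≈ -5799.5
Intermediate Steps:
f = 41 (f = (-16 + (-3 + 8)*36)/4 = (-16 + 5*36)/4 = (-16 + 180)/4 = (1/4)*164 = 41)
((-1288/(-456) - 614/(-942)) + y(-6))*(f - 1100) = ((-1288/(-456) - 614/(-942)) + 2)*(41 - 1100) = ((-1288*(-1/456) - 614*(-1/942)) + 2)*(-1059) = ((161/57 + 307/471) + 2)*(-1059) = (10370/2983 + 2)*(-1059) = (16336/2983)*(-1059) = -17299824/2983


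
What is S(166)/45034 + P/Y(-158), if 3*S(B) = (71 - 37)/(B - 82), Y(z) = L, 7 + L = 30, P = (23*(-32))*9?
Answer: -1634193775/5674284 ≈ -288.00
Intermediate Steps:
P = -6624 (P = -736*9 = -6624)
L = 23 (L = -7 + 30 = 23)
Y(z) = 23
S(B) = 34/(3*(-82 + B)) (S(B) = ((71 - 37)/(B - 82))/3 = (34/(-82 + B))/3 = 34/(3*(-82 + B)))
S(166)/45034 + P/Y(-158) = (34/(3*(-82 + 166)))/45034 - 6624/23 = ((34/3)/84)*(1/45034) - 6624*1/23 = ((34/3)*(1/84))*(1/45034) - 288 = (17/126)*(1/45034) - 288 = 17/5674284 - 288 = -1634193775/5674284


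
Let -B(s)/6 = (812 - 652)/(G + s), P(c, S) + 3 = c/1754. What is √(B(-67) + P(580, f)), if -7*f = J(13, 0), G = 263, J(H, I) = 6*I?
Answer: I*√285190753/6139 ≈ 2.7509*I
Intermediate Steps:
f = 0 (f = -6*0/7 = -⅐*0 = 0)
P(c, S) = -3 + c/1754
B(s) = -960/(263 + s) (B(s) = -6*(812 - 652)/(263 + s) = -960/(263 + s))
√(B(-67) + P(580, f)) = √(-960/(263 - 67) + (-3 + (1/1754)*580)) = √(-960/196 + (-3 + 290/877)) = √(-960*1/196 - 2341/877) = √(-240/49 - 2341/877) = √(-325189/42973) = I*√285190753/6139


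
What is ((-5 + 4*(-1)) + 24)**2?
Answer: 225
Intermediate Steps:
((-5 + 4*(-1)) + 24)**2 = ((-5 - 4) + 24)**2 = (-9 + 24)**2 = 15**2 = 225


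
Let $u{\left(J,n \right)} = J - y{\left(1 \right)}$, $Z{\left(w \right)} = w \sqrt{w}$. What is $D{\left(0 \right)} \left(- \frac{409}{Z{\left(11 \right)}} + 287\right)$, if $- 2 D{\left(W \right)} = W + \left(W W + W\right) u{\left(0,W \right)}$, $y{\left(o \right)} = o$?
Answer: $0$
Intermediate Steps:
$Z{\left(w \right)} = w^{\frac{3}{2}}$
$u{\left(J,n \right)} = -1 + J$ ($u{\left(J,n \right)} = J - 1 = -1 + J$)
$D{\left(W \right)} = \frac{W^{2}}{2}$ ($D{\left(W \right)} = - \frac{W + \left(W W + W\right) \left(-1 + 0\right)}{2} = - \frac{W + \left(W^{2} + W\right) \left(-1\right)}{2} = - \frac{W + \left(W + W^{2}\right) \left(-1\right)}{2} = - \frac{W - \left(W + W^{2}\right)}{2} = - \frac{\left(-1\right) W^{2}}{2} = \frac{W^{2}}{2}$)
$D{\left(0 \right)} \left(- \frac{409}{Z{\left(11 \right)}} + 287\right) = \frac{0^{2}}{2} \left(- \frac{409}{11^{\frac{3}{2}}} + 287\right) = \frac{1}{2} \cdot 0 \left(- \frac{409}{11 \sqrt{11}} + 287\right) = 0 \left(- 409 \frac{\sqrt{11}}{121} + 287\right) = 0 \left(- \frac{409 \sqrt{11}}{121} + 287\right) = 0 \left(287 - \frac{409 \sqrt{11}}{121}\right) = 0$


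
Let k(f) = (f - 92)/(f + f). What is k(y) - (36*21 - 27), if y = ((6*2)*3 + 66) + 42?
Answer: -52475/72 ≈ -728.82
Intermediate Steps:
y = 144 (y = (12*3 + 66) + 42 = (36 + 66) + 42 = 102 + 42 = 144)
k(f) = (-92 + f)/(2*f) (k(f) = (-92 + f)/((2*f)) = (-92 + f)*(1/(2*f)) = (-92 + f)/(2*f))
k(y) - (36*21 - 27) = (½)*(-92 + 144)/144 - (36*21 - 27) = (½)*(1/144)*52 - (756 - 27) = 13/72 - 1*729 = 13/72 - 729 = -52475/72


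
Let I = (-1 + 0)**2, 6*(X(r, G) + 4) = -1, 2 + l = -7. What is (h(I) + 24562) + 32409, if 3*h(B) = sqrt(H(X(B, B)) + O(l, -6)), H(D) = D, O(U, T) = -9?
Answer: 56971 + I*sqrt(474)/18 ≈ 56971.0 + 1.2095*I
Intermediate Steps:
l = -9 (l = -2 - 7 = -9)
X(r, G) = -25/6 (X(r, G) = -4 + (1/6)*(-1) = -4 - 1/6 = -25/6)
I = 1 (I = (-1)**2 = 1)
h(B) = I*sqrt(474)/18 (h(B) = sqrt(-25/6 - 9)/3 = sqrt(-79/6)/3 = (I*sqrt(474)/6)/3 = I*sqrt(474)/18)
(h(I) + 24562) + 32409 = (I*sqrt(474)/18 + 24562) + 32409 = (24562 + I*sqrt(474)/18) + 32409 = 56971 + I*sqrt(474)/18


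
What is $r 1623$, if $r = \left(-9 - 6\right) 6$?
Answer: $-146070$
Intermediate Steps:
$r = -90$ ($r = \left(-15\right) 6 = -90$)
$r 1623 = \left(-90\right) 1623 = -146070$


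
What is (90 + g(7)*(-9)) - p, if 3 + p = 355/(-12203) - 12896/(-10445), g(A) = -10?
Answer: 23171579392/127460335 ≈ 181.79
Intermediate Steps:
p = -228719092/127460335 (p = -3 + (355/(-12203) - 12896/(-10445)) = -3 + (355*(-1/12203) - 12896*(-1/10445)) = -3 + (-355/12203 + 12896/10445) = -3 + 153661913/127460335 = -228719092/127460335 ≈ -1.7944)
(90 + g(7)*(-9)) - p = (90 - 10*(-9)) - 1*(-228719092/127460335) = (90 + 90) + 228719092/127460335 = 180 + 228719092/127460335 = 23171579392/127460335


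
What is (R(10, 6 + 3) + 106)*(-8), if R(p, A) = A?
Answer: -920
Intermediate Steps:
(R(10, 6 + 3) + 106)*(-8) = ((6 + 3) + 106)*(-8) = (9 + 106)*(-8) = 115*(-8) = -920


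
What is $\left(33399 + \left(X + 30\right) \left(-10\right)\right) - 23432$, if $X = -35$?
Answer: $10017$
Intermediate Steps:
$\left(33399 + \left(X + 30\right) \left(-10\right)\right) - 23432 = \left(33399 + \left(-35 + 30\right) \left(-10\right)\right) - 23432 = \left(33399 - -50\right) - 23432 = \left(33399 + 50\right) - 23432 = 33449 - 23432 = 10017$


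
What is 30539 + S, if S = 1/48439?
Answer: 1479278622/48439 ≈ 30539.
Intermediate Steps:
S = 1/48439 ≈ 2.0645e-5
30539 + S = 30539 + 1/48439 = 1479278622/48439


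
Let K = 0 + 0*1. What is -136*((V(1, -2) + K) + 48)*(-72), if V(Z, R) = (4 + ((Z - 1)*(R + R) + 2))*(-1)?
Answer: 411264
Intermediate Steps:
V(Z, R) = -6 - 2*R*(-1 + Z) (V(Z, R) = (4 + ((-1 + Z)*(2*R) + 2))*(-1) = (4 + (2*R*(-1 + Z) + 2))*(-1) = (4 + (2 + 2*R*(-1 + Z)))*(-1) = (6 + 2*R*(-1 + Z))*(-1) = -6 - 2*R*(-1 + Z))
K = 0 (K = 0 + 0 = 0)
-136*((V(1, -2) + K) + 48)*(-72) = -136*(((-6 + 2*(-2) - 2*(-2)*1) + 0) + 48)*(-72) = -136*(((-6 - 4 + 4) + 0) + 48)*(-72) = -136*((-6 + 0) + 48)*(-72) = -136*(-6 + 48)*(-72) = -136*42*(-72) = -5712*(-72) = 411264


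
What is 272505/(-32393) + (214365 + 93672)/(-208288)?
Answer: -66737763981/6747073184 ≈ -9.8914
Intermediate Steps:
272505/(-32393) + (214365 + 93672)/(-208288) = 272505*(-1/32393) + 308037*(-1/208288) = -272505/32393 - 308037/208288 = -66737763981/6747073184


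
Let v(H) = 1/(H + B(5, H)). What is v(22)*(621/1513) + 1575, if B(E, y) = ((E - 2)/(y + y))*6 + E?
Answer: 159660843/101371 ≈ 1575.0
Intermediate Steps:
B(E, y) = E + 3*(-2 + E)/y (B(E, y) = ((-2 + E)/((2*y)))*6 + E = ((-2 + E)*(1/(2*y)))*6 + E = ((-2 + E)/(2*y))*6 + E = 3*(-2 + E)/y + E = E + 3*(-2 + E)/y)
v(H) = 1/(H + (9 + 5*H)/H) (v(H) = 1/(H + (-6 + 3*5 + 5*H)/H) = 1/(H + (-6 + 15 + 5*H)/H) = 1/(H + (9 + 5*H)/H))
v(22)*(621/1513) + 1575 = (22/(9 + 22² + 5*22))*(621/1513) + 1575 = (22/(9 + 484 + 110))*(621*(1/1513)) + 1575 = (22/603)*(621/1513) + 1575 = 1518/101371 + 1575 = 159660843/101371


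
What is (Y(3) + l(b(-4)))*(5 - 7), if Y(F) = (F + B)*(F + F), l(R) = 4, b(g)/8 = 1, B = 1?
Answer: -56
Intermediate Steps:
b(g) = 8 (b(g) = 8*1 = 8)
Y(F) = 2*F*(1 + F) (Y(F) = (F + 1)*(F + F) = (1 + F)*(2*F) = 2*F*(1 + F))
(Y(3) + l(b(-4)))*(5 - 7) = (2*3*(1 + 3) + 4)*(5 - 7) = (2*3*4 + 4)*(-2) = (24 + 4)*(-2) = 28*(-2) = -56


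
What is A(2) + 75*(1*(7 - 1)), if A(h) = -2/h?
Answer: 449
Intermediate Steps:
A(2) + 75*(1*(7 - 1)) = -2/2 + 75*(1*(7 - 1)) = -2*1/2 + 75*(1*6) = -1 + 75*6 = -1 + 450 = 449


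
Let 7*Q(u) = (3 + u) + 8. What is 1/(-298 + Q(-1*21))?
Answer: -7/2096 ≈ -0.0033397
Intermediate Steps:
Q(u) = 11/7 + u/7 (Q(u) = ((3 + u) + 8)/7 = (11 + u)/7 = 11/7 + u/7)
1/(-298 + Q(-1*21)) = 1/(-298 + (11/7 + (-1*21)/7)) = 1/(-298 + (11/7 + (1/7)*(-21))) = 1/(-298 + (11/7 - 3)) = 1/(-298 - 10/7) = 1/(-2096/7) = -7/2096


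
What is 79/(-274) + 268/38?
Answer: 35215/5206 ≈ 6.7643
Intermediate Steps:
79/(-274) + 268/38 = 79*(-1/274) + 268*(1/38) = -79/274 + 134/19 = 35215/5206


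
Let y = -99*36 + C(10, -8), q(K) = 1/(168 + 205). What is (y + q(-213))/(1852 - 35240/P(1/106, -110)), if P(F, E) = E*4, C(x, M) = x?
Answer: -14582051/7927369 ≈ -1.8395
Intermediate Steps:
P(F, E) = 4*E
q(K) = 1/373
y = -3554 (y = -99*36 + 10 = -3564 + 10 = -3554)
(y + q(-213))/(1852 - 35240/P(1/106, -110)) = (-3554 + 1/373)/(1852 - 35240/(4*(-110))) = -1325641/(373*(1852 - 35240/(-440))) = -1325641/(373*(1852 - 35240*(-1/440))) = -1325641/(373*(1852 + 881/11)) = -1325641/(373*21253/11) = -1325641/373*11/21253 = -14582051/7927369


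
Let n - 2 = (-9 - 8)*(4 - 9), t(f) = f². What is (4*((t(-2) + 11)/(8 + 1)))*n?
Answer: 580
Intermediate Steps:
n = 87 (n = 2 + (-9 - 8)*(4 - 9) = 2 - 17*(-5) = 2 + 85 = 87)
(4*((t(-2) + 11)/(8 + 1)))*n = (4*(((-2)² + 11)/(8 + 1)))*87 = (4*((4 + 11)/9))*87 = (4*(15*(⅑)))*87 = (4*(5/3))*87 = (20/3)*87 = 580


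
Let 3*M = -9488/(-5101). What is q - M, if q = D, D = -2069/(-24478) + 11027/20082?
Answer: 2844829979/208957022233 ≈ 0.013614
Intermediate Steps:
D = 77867141/122891799 (D = -2069*(-1/24478) + 11027*(1/20082) = 2069/24478 + 11027/20082 = 77867141/122891799 ≈ 0.63362)
M = 9488/15303 (M = (-9488/(-5101))/3 = (-9488*(-1/5101))/3 = (⅓)*(9488/5101) = 9488/15303 ≈ 0.62001)
q = 77867141/122891799 ≈ 0.63362
q - M = 77867141/122891799 - 1*9488/15303 = 77867141/122891799 - 9488/15303 = 2844829979/208957022233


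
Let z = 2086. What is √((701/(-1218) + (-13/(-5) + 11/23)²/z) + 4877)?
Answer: √2124049826191757394/20870430 ≈ 69.831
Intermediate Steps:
√((701/(-1218) + (-13/(-5) + 11/23)²/z) + 4877) = √((701/(-1218) + (-13/(-5) + 11/23)²/2086) + 4877) = √((701*(-1/1218) + (-13*(-⅕) + 11*(1/23))²*(1/2086)) + 4877) = √((-701/1218 + (13/5 + 11/23)²*(1/2086)) + 4877) = √((-701/1218 + (354/115)²*(1/2086)) + 4877) = √((-701/1218 + (125316/13225)*(1/2086)) + 4877) = √((-701/1218 + 62658/13793675) + 4877) = √(-1370435533/2400099450 + 4877) = √(11703914582117/2400099450) = √2124049826191757394/20870430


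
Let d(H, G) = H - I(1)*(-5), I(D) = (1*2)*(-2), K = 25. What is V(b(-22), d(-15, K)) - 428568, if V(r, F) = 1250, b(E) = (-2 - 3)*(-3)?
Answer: -427318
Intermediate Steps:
I(D) = -4 (I(D) = 2*(-2) = -4)
b(E) = 15 (b(E) = -5*(-3) = 15)
d(H, G) = -20 + H (d(H, G) = H - (-4)*(-5) = H - 1*20 = H - 20 = -20 + H)
V(b(-22), d(-15, K)) - 428568 = 1250 - 428568 = -427318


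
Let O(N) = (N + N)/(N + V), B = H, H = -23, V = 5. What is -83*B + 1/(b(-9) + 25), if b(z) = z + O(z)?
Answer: 78271/41 ≈ 1909.0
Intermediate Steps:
B = -23
O(N) = 2*N/(5 + N) (O(N) = (N + N)/(N + 5) = (2*N)/(5 + N) = 2*N/(5 + N))
b(z) = z + 2*z/(5 + z)
-83*B + 1/(b(-9) + 25) = -83*(-23) + 1/(-9*(7 - 9)/(5 - 9) + 25) = 1909 + 1/(-9*(-2)/(-4) + 25) = 1909 + 1/(-9*(-¼)*(-2) + 25) = 1909 + 1/(-9/2 + 25) = 1909 + 1/(41/2) = 1909 + 2/41 = 78271/41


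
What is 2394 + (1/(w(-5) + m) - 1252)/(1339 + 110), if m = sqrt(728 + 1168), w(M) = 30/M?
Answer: 358324247/149730 + sqrt(474)/1347570 ≈ 2393.1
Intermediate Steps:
m = 2*sqrt(474) (m = sqrt(1896) = 2*sqrt(474) ≈ 43.543)
2394 + (1/(w(-5) + m) - 1252)/(1339 + 110) = 2394 + (1/(30/(-5) + 2*sqrt(474)) - 1252)/(1339 + 110) = 2394 + (1/(30*(-1/5) + 2*sqrt(474)) - 1252)/1449 = 2394 + (1/(-6 + 2*sqrt(474)) - 1252)*(1/1449) = 2394 + (-1252 + 1/(-6 + 2*sqrt(474)))*(1/1449) = 2394 + (-1252/1449 + 1/(1449*(-6 + 2*sqrt(474)))) = 3467654/1449 + 1/(1449*(-6 + 2*sqrt(474)))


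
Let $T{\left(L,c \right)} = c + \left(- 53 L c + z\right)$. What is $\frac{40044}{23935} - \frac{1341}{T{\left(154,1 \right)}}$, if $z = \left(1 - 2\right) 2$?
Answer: $\frac{39886223}{21709045} \approx 1.8373$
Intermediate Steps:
$z = -2$ ($z = \left(-1\right) 2 = -2$)
$T{\left(L,c \right)} = -2 + c - 53 L c$ ($T{\left(L,c \right)} = c + \left(- 53 L c - 2\right) = c - \left(2 + 53 L c\right) = -2 + c - 53 L c$)
$\frac{40044}{23935} - \frac{1341}{T{\left(154,1 \right)}} = \frac{40044}{23935} - \frac{1341}{-2 + 1 - 8162 \cdot 1} = 40044 \cdot \frac{1}{23935} - \frac{1341}{-2 + 1 - 8162} = \frac{40044}{23935} - \frac{1341}{-8163} = \frac{40044}{23935} - - \frac{149}{907} = \frac{40044}{23935} + \frac{149}{907} = \frac{39886223}{21709045}$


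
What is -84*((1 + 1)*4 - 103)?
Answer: 7980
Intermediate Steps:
-84*((1 + 1)*4 - 103) = -84*(2*4 - 103) = -84*(8 - 103) = -84*(-95) = 7980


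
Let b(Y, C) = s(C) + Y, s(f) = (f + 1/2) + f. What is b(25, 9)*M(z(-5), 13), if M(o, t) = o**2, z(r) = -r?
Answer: 2175/2 ≈ 1087.5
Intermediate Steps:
s(f) = 1/2 + 2*f (s(f) = (f + 1/2) + f = (1/2 + f) + f = 1/2 + 2*f)
b(Y, C) = 1/2 + Y + 2*C (b(Y, C) = (1/2 + 2*C) + Y = 1/2 + Y + 2*C)
b(25, 9)*M(z(-5), 13) = (1/2 + 25 + 2*9)*(-1*(-5))**2 = (1/2 + 25 + 18)*5**2 = (87/2)*25 = 2175/2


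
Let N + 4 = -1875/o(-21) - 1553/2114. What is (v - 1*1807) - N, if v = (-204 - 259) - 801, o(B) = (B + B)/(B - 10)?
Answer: -1778230/1057 ≈ -1682.3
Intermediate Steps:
o(B) = 2*B/(-10 + B) (o(B) = (2*B)/(-10 + B) = 2*B/(-10 + B))
v = -1264 (v = -463 - 801 = -1264)
N = -1467817/1057 (N = -4 + (-1875/(2*(-21)/(-10 - 21)) - 1553/2114) = -4 + (-1875/(2*(-21)/(-31)) - 1553*1/2114) = -4 + (-1875/(2*(-21)*(-1/31)) - 1553/2114) = -4 + (-1875/42/31 - 1553/2114) = -4 + (-1875*31/42 - 1553/2114) = -4 + (-19375/14 - 1553/2114) = -4 - 1463589/1057 = -1467817/1057 ≈ -1388.7)
(v - 1*1807) - N = (-1264 - 1*1807) - 1*(-1467817/1057) = (-1264 - 1807) + 1467817/1057 = -3071 + 1467817/1057 = -1778230/1057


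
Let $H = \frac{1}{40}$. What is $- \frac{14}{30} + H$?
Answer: $- \frac{53}{120} \approx -0.44167$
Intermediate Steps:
$H = \frac{1}{40} \approx 0.025$
$- \frac{14}{30} + H = - \frac{14}{30} + \frac{1}{40} = \left(-14\right) \frac{1}{30} + \frac{1}{40} = - \frac{7}{15} + \frac{1}{40} = - \frac{53}{120}$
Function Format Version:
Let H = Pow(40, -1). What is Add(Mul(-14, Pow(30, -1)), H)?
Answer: Rational(-53, 120) ≈ -0.44167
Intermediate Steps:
H = Rational(1, 40) ≈ 0.025000
Add(Mul(-14, Pow(30, -1)), H) = Add(Mul(-14, Pow(30, -1)), Rational(1, 40)) = Add(Mul(-14, Rational(1, 30)), Rational(1, 40)) = Add(Rational(-7, 15), Rational(1, 40)) = Rational(-53, 120)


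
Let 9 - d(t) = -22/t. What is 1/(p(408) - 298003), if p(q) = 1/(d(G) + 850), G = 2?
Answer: -870/259262609 ≈ -3.3557e-6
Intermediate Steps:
d(t) = 9 + 22/t (d(t) = 9 - (-22)/t = 9 + 22/t)
p(q) = 1/870 (p(q) = 1/((9 + 22/2) + 850) = 1/((9 + 22*(1/2)) + 850) = 1/((9 + 11) + 850) = 1/(20 + 850) = 1/870)
1/(p(408) - 298003) = 1/(1/870 - 298003) = 1/(-259262609/870) = -870/259262609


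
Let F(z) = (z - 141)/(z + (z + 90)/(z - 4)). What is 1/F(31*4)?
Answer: -7547/1020 ≈ -7.3990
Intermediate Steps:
F(z) = (-141 + z)/(z + (90 + z)/(-4 + z))
1/F(31*4) = 1/((564 + (31*4)² - 4495*4)/(90 + (31*4)² - 93*4)) = 1/((564 + 124² - 145*124)/(90 + 124² - 3*124)) = 1/((564 + 15376 - 17980)/(90 + 15376 - 372)) = 1/(-2040/15094) = 1/((1/15094)*(-2040)) = 1/(-1020/7547) = -7547/1020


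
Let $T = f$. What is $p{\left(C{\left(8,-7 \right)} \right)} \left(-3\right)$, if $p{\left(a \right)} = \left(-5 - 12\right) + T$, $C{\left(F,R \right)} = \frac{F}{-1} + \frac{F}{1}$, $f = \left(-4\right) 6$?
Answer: $123$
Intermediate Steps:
$f = -24$
$C{\left(F,R \right)} = 0$ ($C{\left(F,R \right)} = F \left(-1\right) + F 1 = - F + F = 0$)
$T = -24$
$p{\left(a \right)} = -41$ ($p{\left(a \right)} = \left(-5 - 12\right) - 24 = -17 - 24 = -41$)
$p{\left(C{\left(8,-7 \right)} \right)} \left(-3\right) = \left(-41\right) \left(-3\right) = 123$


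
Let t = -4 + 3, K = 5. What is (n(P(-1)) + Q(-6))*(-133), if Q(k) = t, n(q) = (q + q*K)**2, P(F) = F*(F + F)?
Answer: -19019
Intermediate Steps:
t = -1
P(F) = 2*F**2 (P(F) = F*(2*F) = 2*F**2)
n(q) = 36*q**2 (n(q) = (q + q*5)**2 = (q + 5*q)**2 = (6*q)**2 = 36*q**2)
Q(k) = -1
(n(P(-1)) + Q(-6))*(-133) = (36*(2*(-1)**2)**2 - 1)*(-133) = (36*(2*1)**2 - 1)*(-133) = (36*2**2 - 1)*(-133) = (36*4 - 1)*(-133) = (144 - 1)*(-133) = 143*(-133) = -19019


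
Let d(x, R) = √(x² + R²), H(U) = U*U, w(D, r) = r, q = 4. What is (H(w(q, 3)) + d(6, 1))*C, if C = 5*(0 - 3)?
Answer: -135 - 15*√37 ≈ -226.24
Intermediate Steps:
H(U) = U²
d(x, R) = √(R² + x²)
C = -15 (C = 5*(-3) = -15)
(H(w(q, 3)) + d(6, 1))*C = (3² + √(1² + 6²))*(-15) = (9 + √(1 + 36))*(-15) = (9 + √37)*(-15) = -135 - 15*√37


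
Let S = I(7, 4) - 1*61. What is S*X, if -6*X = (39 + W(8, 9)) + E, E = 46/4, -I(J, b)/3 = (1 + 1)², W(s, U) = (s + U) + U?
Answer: 3723/4 ≈ 930.75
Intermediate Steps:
W(s, U) = s + 2*U (W(s, U) = (U + s) + U = s + 2*U)
I(J, b) = -12 (I(J, b) = -3*(1 + 1)² = -3*2² = -3*4 = -12)
E = 23/2 (E = 46*(¼) = 23/2 ≈ 11.500)
S = -73 (S = -12 - 1*61 = -12 - 61 = -73)
X = -51/4 (X = -((39 + (8 + 2*9)) + 23/2)/6 = -((39 + (8 + 18)) + 23/2)/6 = -((39 + 26) + 23/2)/6 = -(65 + 23/2)/6 = -⅙*153/2 = -51/4 ≈ -12.750)
S*X = -73*(-51/4) = 3723/4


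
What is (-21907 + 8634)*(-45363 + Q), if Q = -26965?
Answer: 960009544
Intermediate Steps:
(-21907 + 8634)*(-45363 + Q) = (-21907 + 8634)*(-45363 - 26965) = -13273*(-72328) = 960009544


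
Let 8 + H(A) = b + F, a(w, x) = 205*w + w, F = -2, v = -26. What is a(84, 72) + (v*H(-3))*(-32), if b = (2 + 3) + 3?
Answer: 15640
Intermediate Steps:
b = 8 (b = 5 + 3 = 8)
a(w, x) = 206*w
H(A) = -2 (H(A) = -8 + (8 - 2) = -8 + 6 = -2)
a(84, 72) + (v*H(-3))*(-32) = 206*84 - 26*(-2)*(-32) = 17304 + 52*(-32) = 17304 - 1664 = 15640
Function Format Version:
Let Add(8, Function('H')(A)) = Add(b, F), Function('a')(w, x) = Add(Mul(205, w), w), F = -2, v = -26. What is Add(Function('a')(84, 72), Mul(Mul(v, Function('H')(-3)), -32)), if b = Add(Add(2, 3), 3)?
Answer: 15640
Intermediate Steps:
b = 8 (b = Add(5, 3) = 8)
Function('a')(w, x) = Mul(206, w)
Function('H')(A) = -2 (Function('H')(A) = Add(-8, Add(8, -2)) = Add(-8, 6) = -2)
Add(Function('a')(84, 72), Mul(Mul(v, Function('H')(-3)), -32)) = Add(Mul(206, 84), Mul(Mul(-26, -2), -32)) = Add(17304, Mul(52, -32)) = Add(17304, -1664) = 15640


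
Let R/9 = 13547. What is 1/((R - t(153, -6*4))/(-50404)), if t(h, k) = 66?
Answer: -50404/121857 ≈ -0.41363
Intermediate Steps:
R = 121923 (R = 9*13547 = 121923)
1/((R - t(153, -6*4))/(-50404)) = 1/((121923 - 1*66)/(-50404)) = 1/((121923 - 66)*(-1/50404)) = 1/(121857*(-1/50404)) = 1/(-121857/50404) = -50404/121857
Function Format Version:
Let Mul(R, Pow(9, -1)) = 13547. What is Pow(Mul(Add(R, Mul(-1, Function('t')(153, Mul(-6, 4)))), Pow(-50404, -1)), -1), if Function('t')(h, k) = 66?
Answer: Rational(-50404, 121857) ≈ -0.41363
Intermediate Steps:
R = 121923 (R = Mul(9, 13547) = 121923)
Pow(Mul(Add(R, Mul(-1, Function('t')(153, Mul(-6, 4)))), Pow(-50404, -1)), -1) = Pow(Mul(Add(121923, Mul(-1, 66)), Pow(-50404, -1)), -1) = Pow(Mul(Add(121923, -66), Rational(-1, 50404)), -1) = Pow(Mul(121857, Rational(-1, 50404)), -1) = Pow(Rational(-121857, 50404), -1) = Rational(-50404, 121857)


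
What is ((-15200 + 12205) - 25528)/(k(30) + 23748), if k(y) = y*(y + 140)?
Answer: -28523/28848 ≈ -0.98873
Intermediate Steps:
k(y) = y*(140 + y)
((-15200 + 12205) - 25528)/(k(30) + 23748) = ((-15200 + 12205) - 25528)/(30*(140 + 30) + 23748) = (-2995 - 25528)/(30*170 + 23748) = -28523/(5100 + 23748) = -28523/28848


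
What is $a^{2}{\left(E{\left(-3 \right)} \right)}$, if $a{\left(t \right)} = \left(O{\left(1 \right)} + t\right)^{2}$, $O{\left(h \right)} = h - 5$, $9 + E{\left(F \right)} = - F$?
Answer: $10000$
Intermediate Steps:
$E{\left(F \right)} = -9 - F$
$O{\left(h \right)} = -5 + h$ ($O{\left(h \right)} = h - 5 = -5 + h$)
$a{\left(t \right)} = \left(-4 + t\right)^{2}$ ($a{\left(t \right)} = \left(\left(-5 + 1\right) + t\right)^{2} = \left(-4 + t\right)^{2}$)
$a^{2}{\left(E{\left(-3 \right)} \right)} = \left(\left(-4 - 6\right)^{2}\right)^{2} = \left(\left(-10\right)^{2}\right)^{2} = 100^{2} = 10000$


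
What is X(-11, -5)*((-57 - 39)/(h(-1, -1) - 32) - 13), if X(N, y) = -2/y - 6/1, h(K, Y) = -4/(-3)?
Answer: 6356/115 ≈ 55.270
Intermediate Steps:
h(K, Y) = 4/3 (h(K, Y) = -4*(-⅓) = 4/3)
X(N, y) = -6 - 2/y (X(N, y) = -2/y - 6*1 = -2/y - 6 = -6 - 2/y)
X(-11, -5)*((-57 - 39)/(h(-1, -1) - 32) - 13) = (-6 - 2/(-5))*((-57 - 39)/(4/3 - 32) - 13) = (-6 - 2*(-⅕))*(-96/(-92/3) - 13) = (-6 + ⅖)*(-96*(-3/92) - 13) = -28*(72/23 - 13)/5 = -28/5*(-227/23) = 6356/115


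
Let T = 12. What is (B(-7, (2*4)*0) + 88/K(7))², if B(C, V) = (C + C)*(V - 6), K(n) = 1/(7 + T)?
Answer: 3083536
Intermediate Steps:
K(n) = 1/19 (K(n) = 1/(7 + 12) = 1/19)
B(C, V) = 2*C*(-6 + V) (B(C, V) = (2*C)*(-6 + V) = 2*C*(-6 + V))
(B(-7, (2*4)*0) + 88/K(7))² = (2*(-7)*(-6 + (2*4)*0) + 88/(1/19))² = (2*(-7)*(-6 + 8*0) + 88*19)² = (2*(-7)*(-6 + 0) + 1672)² = (2*(-7)*(-6) + 1672)² = (84 + 1672)² = 1756² = 3083536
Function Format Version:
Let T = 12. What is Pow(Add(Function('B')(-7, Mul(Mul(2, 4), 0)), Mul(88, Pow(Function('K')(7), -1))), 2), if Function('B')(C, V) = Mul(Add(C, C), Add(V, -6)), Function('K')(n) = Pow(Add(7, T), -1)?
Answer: 3083536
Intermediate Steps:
Function('K')(n) = Rational(1, 19) (Function('K')(n) = Pow(Add(7, 12), -1) = Pow(19, -1) = Rational(1, 19))
Function('B')(C, V) = Mul(2, C, Add(-6, V)) (Function('B')(C, V) = Mul(Mul(2, C), Add(-6, V)) = Mul(2, C, Add(-6, V)))
Pow(Add(Function('B')(-7, Mul(Mul(2, 4), 0)), Mul(88, Pow(Function('K')(7), -1))), 2) = Pow(Add(Mul(2, -7, Add(-6, Mul(Mul(2, 4), 0))), Mul(88, Pow(Rational(1, 19), -1))), 2) = Pow(Add(Mul(2, -7, Add(-6, Mul(8, 0))), Mul(88, 19)), 2) = Pow(Add(Mul(2, -7, Add(-6, 0)), 1672), 2) = Pow(Add(Mul(2, -7, -6), 1672), 2) = Pow(Add(84, 1672), 2) = Pow(1756, 2) = 3083536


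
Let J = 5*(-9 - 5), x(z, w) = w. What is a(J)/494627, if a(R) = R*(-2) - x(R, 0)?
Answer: 20/70661 ≈ 0.00028304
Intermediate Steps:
J = -70 (J = 5*(-14) = -70)
a(R) = -2*R (a(R) = R*(-2) - 1*0 = -2*R + 0 = -2*R)
a(J)/494627 = -2*(-70)/494627 = 140*(1/494627) = 20/70661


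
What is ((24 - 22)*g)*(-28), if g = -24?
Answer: 1344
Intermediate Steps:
((24 - 22)*g)*(-28) = ((24 - 22)*(-24))*(-28) = (2*(-24))*(-28) = -48*(-28) = 1344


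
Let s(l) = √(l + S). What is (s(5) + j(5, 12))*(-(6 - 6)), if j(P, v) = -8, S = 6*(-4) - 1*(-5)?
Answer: 0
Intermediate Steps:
S = -19 (S = -24 + 5 = -19)
s(l) = √(-19 + l) (s(l) = √(l - 19) = √(-19 + l))
(s(5) + j(5, 12))*(-(6 - 6)) = (√(-19 + 5) - 8)*(-(6 - 6)) = (√(-14) - 8)*(-1*0) = (I*√14 - 8)*0 = (-8 + I*√14)*0 = 0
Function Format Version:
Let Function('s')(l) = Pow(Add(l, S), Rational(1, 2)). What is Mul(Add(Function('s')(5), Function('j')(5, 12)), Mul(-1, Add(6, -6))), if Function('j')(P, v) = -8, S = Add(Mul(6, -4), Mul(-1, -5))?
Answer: 0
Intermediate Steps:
S = -19 (S = Add(-24, 5) = -19)
Function('s')(l) = Pow(Add(-19, l), Rational(1, 2)) (Function('s')(l) = Pow(Add(l, -19), Rational(1, 2)) = Pow(Add(-19, l), Rational(1, 2)))
Mul(Add(Function('s')(5), Function('j')(5, 12)), Mul(-1, Add(6, -6))) = Mul(Add(Pow(Add(-19, 5), Rational(1, 2)), -8), Mul(-1, Add(6, -6))) = Mul(Add(Pow(-14, Rational(1, 2)), -8), Mul(-1, 0)) = Mul(Add(Mul(I, Pow(14, Rational(1, 2))), -8), 0) = Mul(Add(-8, Mul(I, Pow(14, Rational(1, 2)))), 0) = 0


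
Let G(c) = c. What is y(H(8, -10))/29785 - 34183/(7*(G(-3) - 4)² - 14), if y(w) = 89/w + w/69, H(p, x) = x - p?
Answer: -1720452817/16558758 ≈ -103.90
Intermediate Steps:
y(w) = 89/w + w/69 (y(w) = 89/w + w*(1/69) = 89/w + w/69)
y(H(8, -10))/29785 - 34183/(7*(G(-3) - 4)² - 14) = (89/(-10 - 1*8) + (-10 - 1*8)/69)/29785 - 34183/(7*(-3 - 4)² - 14) = (89/(-10 - 8) + (-10 - 8)/69)*(1/29785) - 34183/(7*(-7)² - 14) = (89/(-18) + (1/69)*(-18))*(1/29785) - 34183/(7*49 - 14) = (89*(-1/18) - 6/23)*(1/29785) - 34183/(343 - 14) = (-89/18 - 6/23)*(1/29785) - 34183/329 = -2155/414*1/29785 - 34183*1/329 = -431/2466198 - 34183/329 = -1720452817/16558758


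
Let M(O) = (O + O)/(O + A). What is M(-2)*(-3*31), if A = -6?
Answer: -93/2 ≈ -46.500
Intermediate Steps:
M(O) = 2*O/(-6 + O) (M(O) = (O + O)/(O - 6) = (2*O)/(-6 + O) = 2*O/(-6 + O))
M(-2)*(-3*31) = (2*(-2)/(-6 - 2))*(-3*31) = (2*(-2)/(-8))*(-93) = (2*(-2)*(-⅛))*(-93) = (½)*(-93) = -93/2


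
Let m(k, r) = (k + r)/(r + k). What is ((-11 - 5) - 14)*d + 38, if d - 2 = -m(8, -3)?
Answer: 8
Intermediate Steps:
m(k, r) = 1 (m(k, r) = (k + r)/(k + r) = 1)
d = 1 (d = 2 - 1*1 = 2 - 1 = 1)
((-11 - 5) - 14)*d + 38 = ((-11 - 5) - 14)*1 + 38 = (-16 - 14)*1 + 38 = -30*1 + 38 = -30 + 38 = 8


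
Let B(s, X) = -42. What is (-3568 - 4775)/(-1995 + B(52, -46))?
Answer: 2781/679 ≈ 4.0957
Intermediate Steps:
(-3568 - 4775)/(-1995 + B(52, -46)) = (-3568 - 4775)/(-1995 - 42) = -8343/(-2037) = -8343*(-1/2037) = 2781/679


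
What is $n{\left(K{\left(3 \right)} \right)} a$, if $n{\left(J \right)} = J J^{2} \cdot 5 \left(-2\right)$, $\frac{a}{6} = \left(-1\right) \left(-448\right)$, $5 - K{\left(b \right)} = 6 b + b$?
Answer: $110100480$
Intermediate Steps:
$K{\left(b \right)} = 5 - 7 b$ ($K{\left(b \right)} = 5 - \left(6 b + b\right) = 5 - 7 b$)
$a = 2688$ ($a = 6 \left(\left(-1\right) \left(-448\right)\right) = 6 \cdot 448 = 2688$)
$n{\left(J \right)} = - 10 J^{3}$ ($n{\left(J \right)} = J^{3} \cdot 5 \left(-2\right) = 5 J^{3} \left(-2\right) = - 10 J^{3}$)
$n{\left(K{\left(3 \right)} \right)} a = - 10 \left(5 - 21\right)^{3} \cdot 2688 = - 10 \left(-16\right)^{3} \cdot 2688 = \left(-10\right) \left(-4096\right) 2688 = 40960 \cdot 2688 = 110100480$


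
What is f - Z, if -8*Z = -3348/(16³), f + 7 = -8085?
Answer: -66290501/8192 ≈ -8092.1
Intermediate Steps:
f = -8092 (f = -7 - 8085 = -8092)
Z = 837/8192 (Z = -(-837)/(2*(16³)) = -(-837)/(2*4096) = -⅛*(-837/1024) = 837/8192 ≈ 0.10217)
f - Z = -8092 - 1*837/8192 = -8092 - 837/8192 = -66290501/8192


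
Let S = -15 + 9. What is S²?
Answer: 36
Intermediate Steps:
S = -6
S² = (-6)² = 36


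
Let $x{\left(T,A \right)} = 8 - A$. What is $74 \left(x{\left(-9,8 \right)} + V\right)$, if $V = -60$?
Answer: $-4440$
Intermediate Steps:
$74 \left(x{\left(-9,8 \right)} + V\right) = 74 \left(\left(8 - 8\right) - 60\right) = 74 \left(0 - 60\right) = 74 \left(-60\right) = -4440$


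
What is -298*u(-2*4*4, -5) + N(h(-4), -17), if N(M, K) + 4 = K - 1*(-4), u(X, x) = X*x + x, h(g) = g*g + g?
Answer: -46207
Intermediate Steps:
h(g) = g + g**2 (h(g) = g**2 + g = g + g**2)
u(X, x) = x + X*x
N(M, K) = K (N(M, K) = -4 + (K - 1*(-4)) = -4 + (K + 4) = -4 + (4 + K) = K)
-298*u(-2*4*4, -5) + N(h(-4), -17) = -(-1490)*(1 - 2*4*4) - 17 = -(-1490)*(1 - 8*4) - 17 = -(-1490)*(1 - 32) - 17 = -(-1490)*(-31) - 17 = -298*155 - 17 = -46190 - 17 = -46207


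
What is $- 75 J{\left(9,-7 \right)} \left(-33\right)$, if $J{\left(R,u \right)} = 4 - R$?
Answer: $-12375$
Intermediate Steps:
$- 75 J{\left(9,-7 \right)} \left(-33\right) = - 75 \left(4 - 9\right) \left(-33\right) = \left(-75\right) \left(-5\right) \left(-33\right) = 375 \left(-33\right) = -12375$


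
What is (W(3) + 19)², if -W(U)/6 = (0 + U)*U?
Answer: 1225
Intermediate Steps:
W(U) = -6*U² (W(U) = -6*(0 + U)*U = -6*U*U = -6*U²)
(W(3) + 19)² = (-6*3² + 19)² = (-6*9 + 19)² = (-54 + 19)² = (-35)² = 1225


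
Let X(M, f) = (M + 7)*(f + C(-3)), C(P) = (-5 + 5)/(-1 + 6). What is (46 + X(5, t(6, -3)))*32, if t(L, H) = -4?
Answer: -64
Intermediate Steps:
C(P) = 0 (C(P) = 0/5 = 0*(⅕) = 0)
X(M, f) = f*(7 + M) (X(M, f) = (M + 7)*(f + 0) = (7 + M)*f = f*(7 + M))
(46 + X(5, t(6, -3)))*32 = (46 - 4*(7 + 5))*32 = (46 - 4*12)*32 = (46 - 48)*32 = -2*32 = -64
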